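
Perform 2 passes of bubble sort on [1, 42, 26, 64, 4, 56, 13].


Initial: [1, 42, 26, 64, 4, 56, 13]
Pass 1: [1, 26, 42, 4, 56, 13, 64] (4 swaps)
Pass 2: [1, 26, 4, 42, 13, 56, 64] (2 swaps)

After 2 passes: [1, 26, 4, 42, 13, 56, 64]


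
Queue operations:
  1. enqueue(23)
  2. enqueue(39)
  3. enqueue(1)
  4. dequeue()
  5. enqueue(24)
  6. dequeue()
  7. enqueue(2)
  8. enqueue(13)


enqueue(23) -> [23]
enqueue(39) -> [23, 39]
enqueue(1) -> [23, 39, 1]
dequeue()->23, [39, 1]
enqueue(24) -> [39, 1, 24]
dequeue()->39, [1, 24]
enqueue(2) -> [1, 24, 2]
enqueue(13) -> [1, 24, 2, 13]

Final queue: [1, 24, 2, 13]


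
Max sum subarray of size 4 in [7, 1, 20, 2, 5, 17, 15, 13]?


[0:4]: 30
[1:5]: 28
[2:6]: 44
[3:7]: 39
[4:8]: 50

Max: 50 at [4:8]


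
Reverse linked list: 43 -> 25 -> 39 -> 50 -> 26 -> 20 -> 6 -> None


Step 1: curr=43, set curr.next=prev(None) | reversed so far: 43
Step 2: curr=25, set curr.next=prev(43) | reversed so far: 25 -> 43
Step 3: curr=39, set curr.next=prev(25) | reversed so far: 39 -> 25 -> 43
Step 4: curr=50, set curr.next=prev(39) | reversed so far: 50 -> 39 -> 25 -> 43
Step 5: curr=26, set curr.next=prev(50) | reversed so far: 26 -> 50 -> 39 -> 25 -> 43
Step 6: curr=20, set curr.next=prev(26) | reversed so far: 20 -> 26 -> 50 -> 39 -> 25 -> 43
Step 7: curr=6, set curr.next=prev(20) | reversed so far: 6 -> 20 -> 26 -> 50 -> 39 -> 25 -> 43

6 -> 20 -> 26 -> 50 -> 39 -> 25 -> 43 -> None


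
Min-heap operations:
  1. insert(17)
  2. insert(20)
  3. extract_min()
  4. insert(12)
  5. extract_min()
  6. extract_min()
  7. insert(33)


insert(17) -> [17]
insert(20) -> [17, 20]
extract_min()->17, [20]
insert(12) -> [12, 20]
extract_min()->12, [20]
extract_min()->20, []
insert(33) -> [33]

Final heap: [33]


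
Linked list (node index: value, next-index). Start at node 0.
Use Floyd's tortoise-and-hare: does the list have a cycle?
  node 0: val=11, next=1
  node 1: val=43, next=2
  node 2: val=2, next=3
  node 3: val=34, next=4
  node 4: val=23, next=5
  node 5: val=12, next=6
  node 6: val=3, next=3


Floyd's tortoise (slow, +1) and hare (fast, +2):
  init: slow=0, fast=0
  step 1: slow=1, fast=2
  step 2: slow=2, fast=4
  step 3: slow=3, fast=6
  step 4: slow=4, fast=4
  slow == fast at node 4: cycle detected

Cycle: yes


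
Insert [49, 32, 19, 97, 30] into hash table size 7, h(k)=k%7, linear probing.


Insert 49: h=0 -> slot 0
Insert 32: h=4 -> slot 4
Insert 19: h=5 -> slot 5
Insert 97: h=6 -> slot 6
Insert 30: h=2 -> slot 2

Table: [49, None, 30, None, 32, 19, 97]


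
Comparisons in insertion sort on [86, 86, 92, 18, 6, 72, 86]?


Algorithm: insertion sort
Input: [86, 86, 92, 18, 6, 72, 86]
Sorted: [6, 18, 72, 86, 86, 86, 92]

15


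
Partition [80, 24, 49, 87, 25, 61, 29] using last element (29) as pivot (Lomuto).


Pivot: 29
  24 <= 29: swap -> [24, 80, 49, 87, 25, 61, 29]
  25 <= 29: swap -> [24, 25, 49, 87, 80, 61, 29]
Place pivot at 2: [24, 25, 29, 87, 80, 61, 49]

Partitioned: [24, 25, 29, 87, 80, 61, 49]


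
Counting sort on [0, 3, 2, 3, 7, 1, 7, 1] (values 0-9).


Input: [0, 3, 2, 3, 7, 1, 7, 1]
Counts: [1, 2, 1, 2, 0, 0, 0, 2, 0, 0]

Sorted: [0, 1, 1, 2, 3, 3, 7, 7]


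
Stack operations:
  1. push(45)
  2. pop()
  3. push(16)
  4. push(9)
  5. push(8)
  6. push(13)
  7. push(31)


push(45) -> [45]
pop()->45, []
push(16) -> [16]
push(9) -> [16, 9]
push(8) -> [16, 9, 8]
push(13) -> [16, 9, 8, 13]
push(31) -> [16, 9, 8, 13, 31]

Final stack: [16, 9, 8, 13, 31]


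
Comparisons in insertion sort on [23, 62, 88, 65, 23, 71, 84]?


Algorithm: insertion sort
Input: [23, 62, 88, 65, 23, 71, 84]
Sorted: [23, 23, 62, 65, 71, 84, 88]

12


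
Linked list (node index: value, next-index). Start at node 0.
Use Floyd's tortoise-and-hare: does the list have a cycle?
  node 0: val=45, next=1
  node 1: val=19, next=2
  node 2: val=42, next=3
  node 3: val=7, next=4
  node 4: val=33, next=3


Floyd's tortoise (slow, +1) and hare (fast, +2):
  init: slow=0, fast=0
  step 1: slow=1, fast=2
  step 2: slow=2, fast=4
  step 3: slow=3, fast=4
  step 4: slow=4, fast=4
  slow == fast at node 4: cycle detected

Cycle: yes


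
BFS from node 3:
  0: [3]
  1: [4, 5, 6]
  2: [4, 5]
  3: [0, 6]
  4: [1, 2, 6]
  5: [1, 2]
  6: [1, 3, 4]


Visit 3, enqueue [0, 6]
Visit 0, enqueue []
Visit 6, enqueue [1, 4]
Visit 1, enqueue [5]
Visit 4, enqueue [2]
Visit 5, enqueue []
Visit 2, enqueue []

BFS order: [3, 0, 6, 1, 4, 5, 2]


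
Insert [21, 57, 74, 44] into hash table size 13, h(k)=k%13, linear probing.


Insert 21: h=8 -> slot 8
Insert 57: h=5 -> slot 5
Insert 74: h=9 -> slot 9
Insert 44: h=5, 1 probes -> slot 6

Table: [None, None, None, None, None, 57, 44, None, 21, 74, None, None, None]


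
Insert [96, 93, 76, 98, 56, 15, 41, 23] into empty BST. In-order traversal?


Insert 96: root
Insert 93: L from 96
Insert 76: L from 96 -> L from 93
Insert 98: R from 96
Insert 56: L from 96 -> L from 93 -> L from 76
Insert 15: L from 96 -> L from 93 -> L from 76 -> L from 56
Insert 41: L from 96 -> L from 93 -> L from 76 -> L from 56 -> R from 15
Insert 23: L from 96 -> L from 93 -> L from 76 -> L from 56 -> R from 15 -> L from 41

In-order: [15, 23, 41, 56, 76, 93, 96, 98]


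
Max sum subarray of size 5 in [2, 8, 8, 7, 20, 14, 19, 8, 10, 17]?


[0:5]: 45
[1:6]: 57
[2:7]: 68
[3:8]: 68
[4:9]: 71
[5:10]: 68

Max: 71 at [4:9]


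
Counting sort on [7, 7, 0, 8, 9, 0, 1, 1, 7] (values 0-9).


Input: [7, 7, 0, 8, 9, 0, 1, 1, 7]
Counts: [2, 2, 0, 0, 0, 0, 0, 3, 1, 1]

Sorted: [0, 0, 1, 1, 7, 7, 7, 8, 9]


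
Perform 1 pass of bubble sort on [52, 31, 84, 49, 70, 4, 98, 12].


Initial: [52, 31, 84, 49, 70, 4, 98, 12]
Pass 1: [31, 52, 49, 70, 4, 84, 12, 98] (5 swaps)

After 1 pass: [31, 52, 49, 70, 4, 84, 12, 98]


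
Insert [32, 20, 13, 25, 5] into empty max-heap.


Insert 32: [32]
Insert 20: [32, 20]
Insert 13: [32, 20, 13]
Insert 25: [32, 25, 13, 20]
Insert 5: [32, 25, 13, 20, 5]

Final heap: [32, 25, 13, 20, 5]


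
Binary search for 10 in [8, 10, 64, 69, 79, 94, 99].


Step 1: lo=0, hi=6, mid=3, val=69
Step 2: lo=0, hi=2, mid=1, val=10

Found at index 1


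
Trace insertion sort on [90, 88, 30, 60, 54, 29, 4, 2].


Initial: [90, 88, 30, 60, 54, 29, 4, 2]
Insert 88: [88, 90, 30, 60, 54, 29, 4, 2]
Insert 30: [30, 88, 90, 60, 54, 29, 4, 2]
Insert 60: [30, 60, 88, 90, 54, 29, 4, 2]
Insert 54: [30, 54, 60, 88, 90, 29, 4, 2]
Insert 29: [29, 30, 54, 60, 88, 90, 4, 2]
Insert 4: [4, 29, 30, 54, 60, 88, 90, 2]
Insert 2: [2, 4, 29, 30, 54, 60, 88, 90]

Sorted: [2, 4, 29, 30, 54, 60, 88, 90]


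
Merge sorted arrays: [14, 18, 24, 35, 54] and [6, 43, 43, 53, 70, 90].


Take 6 from B
Take 14 from A
Take 18 from A
Take 24 from A
Take 35 from A
Take 43 from B
Take 43 from B
Take 53 from B
Take 54 from A

Merged: [6, 14, 18, 24, 35, 43, 43, 53, 54, 70, 90]


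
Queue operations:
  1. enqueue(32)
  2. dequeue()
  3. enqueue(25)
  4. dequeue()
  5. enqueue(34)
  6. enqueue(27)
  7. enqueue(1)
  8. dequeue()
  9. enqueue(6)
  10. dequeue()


enqueue(32) -> [32]
dequeue()->32, []
enqueue(25) -> [25]
dequeue()->25, []
enqueue(34) -> [34]
enqueue(27) -> [34, 27]
enqueue(1) -> [34, 27, 1]
dequeue()->34, [27, 1]
enqueue(6) -> [27, 1, 6]
dequeue()->27, [1, 6]

Final queue: [1, 6]


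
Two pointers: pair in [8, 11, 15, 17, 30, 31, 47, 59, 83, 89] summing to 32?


lo=0(8)+hi=9(89)=97
lo=0(8)+hi=8(83)=91
lo=0(8)+hi=7(59)=67
lo=0(8)+hi=6(47)=55
lo=0(8)+hi=5(31)=39
lo=0(8)+hi=4(30)=38
lo=0(8)+hi=3(17)=25
lo=1(11)+hi=3(17)=28
lo=2(15)+hi=3(17)=32

Yes: 15+17=32


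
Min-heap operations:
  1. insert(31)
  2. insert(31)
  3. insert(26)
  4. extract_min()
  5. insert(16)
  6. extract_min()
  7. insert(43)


insert(31) -> [31]
insert(31) -> [31, 31]
insert(26) -> [26, 31, 31]
extract_min()->26, [31, 31]
insert(16) -> [16, 31, 31]
extract_min()->16, [31, 31]
insert(43) -> [31, 31, 43]

Final heap: [31, 31, 43]


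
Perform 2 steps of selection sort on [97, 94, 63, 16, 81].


Initial: [97, 94, 63, 16, 81]
Step 1: min=16 at 3
  Swap: [16, 94, 63, 97, 81]
Step 2: min=63 at 2
  Swap: [16, 63, 94, 97, 81]

After 2 steps: [16, 63, 94, 97, 81]


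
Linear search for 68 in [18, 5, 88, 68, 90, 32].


i=0: 18!=68
i=1: 5!=68
i=2: 88!=68
i=3: 68==68 found!

Found at 3, 4 comps


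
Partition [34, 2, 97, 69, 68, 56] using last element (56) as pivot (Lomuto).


Pivot: 56
  34 <= 56: advance i (no swap)
  2 <= 56: advance i (no swap)
Place pivot at 2: [34, 2, 56, 69, 68, 97]

Partitioned: [34, 2, 56, 69, 68, 97]


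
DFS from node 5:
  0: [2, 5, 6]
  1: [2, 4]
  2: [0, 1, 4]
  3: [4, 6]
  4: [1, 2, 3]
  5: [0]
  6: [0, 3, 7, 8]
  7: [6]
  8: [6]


Visit 5, push [0]
Visit 0, push [6, 2]
Visit 2, push [4, 1]
Visit 1, push [4]
Visit 4, push [3]
Visit 3, push [6]
Visit 6, push [8, 7]
Visit 7, push []
Visit 8, push []

DFS order: [5, 0, 2, 1, 4, 3, 6, 7, 8]


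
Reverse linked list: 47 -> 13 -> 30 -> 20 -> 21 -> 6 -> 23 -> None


Step 1: curr=47, set curr.next=prev(None) | reversed so far: 47
Step 2: curr=13, set curr.next=prev(47) | reversed so far: 13 -> 47
Step 3: curr=30, set curr.next=prev(13) | reversed so far: 30 -> 13 -> 47
Step 4: curr=20, set curr.next=prev(30) | reversed so far: 20 -> 30 -> 13 -> 47
Step 5: curr=21, set curr.next=prev(20) | reversed so far: 21 -> 20 -> 30 -> 13 -> 47
Step 6: curr=6, set curr.next=prev(21) | reversed so far: 6 -> 21 -> 20 -> 30 -> 13 -> 47
Step 7: curr=23, set curr.next=prev(6) | reversed so far: 23 -> 6 -> 21 -> 20 -> 30 -> 13 -> 47

23 -> 6 -> 21 -> 20 -> 30 -> 13 -> 47 -> None


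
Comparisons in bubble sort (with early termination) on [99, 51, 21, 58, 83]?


Algorithm: bubble sort (with early termination)
Input: [99, 51, 21, 58, 83]
Sorted: [21, 51, 58, 83, 99]

9


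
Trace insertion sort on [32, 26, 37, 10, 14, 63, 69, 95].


Initial: [32, 26, 37, 10, 14, 63, 69, 95]
Insert 26: [26, 32, 37, 10, 14, 63, 69, 95]
Insert 37: [26, 32, 37, 10, 14, 63, 69, 95]
Insert 10: [10, 26, 32, 37, 14, 63, 69, 95]
Insert 14: [10, 14, 26, 32, 37, 63, 69, 95]
Insert 63: [10, 14, 26, 32, 37, 63, 69, 95]
Insert 69: [10, 14, 26, 32, 37, 63, 69, 95]
Insert 95: [10, 14, 26, 32, 37, 63, 69, 95]

Sorted: [10, 14, 26, 32, 37, 63, 69, 95]


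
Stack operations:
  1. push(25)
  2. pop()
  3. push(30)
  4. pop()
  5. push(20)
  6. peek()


push(25) -> [25]
pop()->25, []
push(30) -> [30]
pop()->30, []
push(20) -> [20]
peek()->20

Final stack: [20]


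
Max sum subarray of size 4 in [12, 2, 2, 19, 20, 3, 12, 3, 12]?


[0:4]: 35
[1:5]: 43
[2:6]: 44
[3:7]: 54
[4:8]: 38
[5:9]: 30

Max: 54 at [3:7]


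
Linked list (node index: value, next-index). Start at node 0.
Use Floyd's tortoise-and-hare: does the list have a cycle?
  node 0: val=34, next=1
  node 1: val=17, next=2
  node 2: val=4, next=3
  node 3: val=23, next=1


Floyd's tortoise (slow, +1) and hare (fast, +2):
  init: slow=0, fast=0
  step 1: slow=1, fast=2
  step 2: slow=2, fast=1
  step 3: slow=3, fast=3
  slow == fast at node 3: cycle detected

Cycle: yes


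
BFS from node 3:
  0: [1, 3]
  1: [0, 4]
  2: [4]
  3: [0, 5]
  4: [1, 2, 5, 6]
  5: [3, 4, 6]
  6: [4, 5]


Visit 3, enqueue [0, 5]
Visit 0, enqueue [1]
Visit 5, enqueue [4, 6]
Visit 1, enqueue []
Visit 4, enqueue [2]
Visit 6, enqueue []
Visit 2, enqueue []

BFS order: [3, 0, 5, 1, 4, 6, 2]


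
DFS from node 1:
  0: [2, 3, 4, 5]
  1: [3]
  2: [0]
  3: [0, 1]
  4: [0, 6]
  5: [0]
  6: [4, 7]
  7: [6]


Visit 1, push [3]
Visit 3, push [0]
Visit 0, push [5, 4, 2]
Visit 2, push []
Visit 4, push [6]
Visit 6, push [7]
Visit 7, push []
Visit 5, push []

DFS order: [1, 3, 0, 2, 4, 6, 7, 5]


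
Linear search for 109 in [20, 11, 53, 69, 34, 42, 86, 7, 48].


i=0: 20!=109
i=1: 11!=109
i=2: 53!=109
i=3: 69!=109
i=4: 34!=109
i=5: 42!=109
i=6: 86!=109
i=7: 7!=109
i=8: 48!=109

Not found, 9 comps


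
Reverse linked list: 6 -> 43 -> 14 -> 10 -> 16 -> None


Step 1: curr=6, set curr.next=prev(None) | reversed so far: 6
Step 2: curr=43, set curr.next=prev(6) | reversed so far: 43 -> 6
Step 3: curr=14, set curr.next=prev(43) | reversed so far: 14 -> 43 -> 6
Step 4: curr=10, set curr.next=prev(14) | reversed so far: 10 -> 14 -> 43 -> 6
Step 5: curr=16, set curr.next=prev(10) | reversed so far: 16 -> 10 -> 14 -> 43 -> 6

16 -> 10 -> 14 -> 43 -> 6 -> None


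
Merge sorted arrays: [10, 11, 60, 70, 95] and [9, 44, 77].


Take 9 from B
Take 10 from A
Take 11 from A
Take 44 from B
Take 60 from A
Take 70 from A
Take 77 from B

Merged: [9, 10, 11, 44, 60, 70, 77, 95]


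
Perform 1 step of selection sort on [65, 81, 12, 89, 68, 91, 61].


Initial: [65, 81, 12, 89, 68, 91, 61]
Step 1: min=12 at 2
  Swap: [12, 81, 65, 89, 68, 91, 61]

After 1 step: [12, 81, 65, 89, 68, 91, 61]


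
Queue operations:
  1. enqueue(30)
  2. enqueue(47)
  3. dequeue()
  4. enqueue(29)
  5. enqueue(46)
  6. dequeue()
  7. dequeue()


enqueue(30) -> [30]
enqueue(47) -> [30, 47]
dequeue()->30, [47]
enqueue(29) -> [47, 29]
enqueue(46) -> [47, 29, 46]
dequeue()->47, [29, 46]
dequeue()->29, [46]

Final queue: [46]


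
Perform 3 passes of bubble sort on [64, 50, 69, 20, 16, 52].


Initial: [64, 50, 69, 20, 16, 52]
Pass 1: [50, 64, 20, 16, 52, 69] (4 swaps)
Pass 2: [50, 20, 16, 52, 64, 69] (3 swaps)
Pass 3: [20, 16, 50, 52, 64, 69] (2 swaps)

After 3 passes: [20, 16, 50, 52, 64, 69]


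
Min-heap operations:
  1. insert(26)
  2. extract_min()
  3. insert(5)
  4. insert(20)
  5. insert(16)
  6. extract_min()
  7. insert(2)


insert(26) -> [26]
extract_min()->26, []
insert(5) -> [5]
insert(20) -> [5, 20]
insert(16) -> [5, 20, 16]
extract_min()->5, [16, 20]
insert(2) -> [2, 20, 16]

Final heap: [2, 20, 16]


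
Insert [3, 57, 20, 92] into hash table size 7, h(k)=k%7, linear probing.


Insert 3: h=3 -> slot 3
Insert 57: h=1 -> slot 1
Insert 20: h=6 -> slot 6
Insert 92: h=1, 1 probes -> slot 2

Table: [None, 57, 92, 3, None, None, 20]


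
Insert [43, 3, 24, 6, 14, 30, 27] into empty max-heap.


Insert 43: [43]
Insert 3: [43, 3]
Insert 24: [43, 3, 24]
Insert 6: [43, 6, 24, 3]
Insert 14: [43, 14, 24, 3, 6]
Insert 30: [43, 14, 30, 3, 6, 24]
Insert 27: [43, 14, 30, 3, 6, 24, 27]

Final heap: [43, 14, 30, 3, 6, 24, 27]


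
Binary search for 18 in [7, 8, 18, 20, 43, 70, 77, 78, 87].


Step 1: lo=0, hi=8, mid=4, val=43
Step 2: lo=0, hi=3, mid=1, val=8
Step 3: lo=2, hi=3, mid=2, val=18

Found at index 2


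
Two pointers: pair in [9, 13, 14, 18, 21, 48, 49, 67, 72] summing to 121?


lo=0(9)+hi=8(72)=81
lo=1(13)+hi=8(72)=85
lo=2(14)+hi=8(72)=86
lo=3(18)+hi=8(72)=90
lo=4(21)+hi=8(72)=93
lo=5(48)+hi=8(72)=120
lo=6(49)+hi=8(72)=121

Yes: 49+72=121


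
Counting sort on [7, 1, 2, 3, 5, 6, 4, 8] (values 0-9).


Input: [7, 1, 2, 3, 5, 6, 4, 8]
Counts: [0, 1, 1, 1, 1, 1, 1, 1, 1, 0]

Sorted: [1, 2, 3, 4, 5, 6, 7, 8]


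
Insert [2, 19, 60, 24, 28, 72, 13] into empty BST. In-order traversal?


Insert 2: root
Insert 19: R from 2
Insert 60: R from 2 -> R from 19
Insert 24: R from 2 -> R from 19 -> L from 60
Insert 28: R from 2 -> R from 19 -> L from 60 -> R from 24
Insert 72: R from 2 -> R from 19 -> R from 60
Insert 13: R from 2 -> L from 19

In-order: [2, 13, 19, 24, 28, 60, 72]


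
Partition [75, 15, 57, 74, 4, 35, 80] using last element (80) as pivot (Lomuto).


Pivot: 80
  75 <= 80: advance i (no swap)
  15 <= 80: advance i (no swap)
  57 <= 80: advance i (no swap)
  74 <= 80: advance i (no swap)
  4 <= 80: advance i (no swap)
  35 <= 80: advance i (no swap)
Place pivot at 6: [75, 15, 57, 74, 4, 35, 80]

Partitioned: [75, 15, 57, 74, 4, 35, 80]


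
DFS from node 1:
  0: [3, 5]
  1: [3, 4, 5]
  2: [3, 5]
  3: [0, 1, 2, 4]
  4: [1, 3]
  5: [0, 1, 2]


Visit 1, push [5, 4, 3]
Visit 3, push [4, 2, 0]
Visit 0, push [5]
Visit 5, push [2]
Visit 2, push []
Visit 4, push []

DFS order: [1, 3, 0, 5, 2, 4]


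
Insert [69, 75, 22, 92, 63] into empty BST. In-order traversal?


Insert 69: root
Insert 75: R from 69
Insert 22: L from 69
Insert 92: R from 69 -> R from 75
Insert 63: L from 69 -> R from 22

In-order: [22, 63, 69, 75, 92]


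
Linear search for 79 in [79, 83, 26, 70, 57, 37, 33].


i=0: 79==79 found!

Found at 0, 1 comps


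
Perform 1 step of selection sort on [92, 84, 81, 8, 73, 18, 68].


Initial: [92, 84, 81, 8, 73, 18, 68]
Step 1: min=8 at 3
  Swap: [8, 84, 81, 92, 73, 18, 68]

After 1 step: [8, 84, 81, 92, 73, 18, 68]


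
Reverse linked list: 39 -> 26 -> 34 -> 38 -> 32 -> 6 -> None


Step 1: curr=39, set curr.next=prev(None) | reversed so far: 39
Step 2: curr=26, set curr.next=prev(39) | reversed so far: 26 -> 39
Step 3: curr=34, set curr.next=prev(26) | reversed so far: 34 -> 26 -> 39
Step 4: curr=38, set curr.next=prev(34) | reversed so far: 38 -> 34 -> 26 -> 39
Step 5: curr=32, set curr.next=prev(38) | reversed so far: 32 -> 38 -> 34 -> 26 -> 39
Step 6: curr=6, set curr.next=prev(32) | reversed so far: 6 -> 32 -> 38 -> 34 -> 26 -> 39

6 -> 32 -> 38 -> 34 -> 26 -> 39 -> None


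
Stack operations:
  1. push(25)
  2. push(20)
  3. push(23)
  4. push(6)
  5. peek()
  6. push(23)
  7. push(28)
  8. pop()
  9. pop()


push(25) -> [25]
push(20) -> [25, 20]
push(23) -> [25, 20, 23]
push(6) -> [25, 20, 23, 6]
peek()->6
push(23) -> [25, 20, 23, 6, 23]
push(28) -> [25, 20, 23, 6, 23, 28]
pop()->28, [25, 20, 23, 6, 23]
pop()->23, [25, 20, 23, 6]

Final stack: [25, 20, 23, 6]


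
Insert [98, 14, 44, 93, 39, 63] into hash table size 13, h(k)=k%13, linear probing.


Insert 98: h=7 -> slot 7
Insert 14: h=1 -> slot 1
Insert 44: h=5 -> slot 5
Insert 93: h=2 -> slot 2
Insert 39: h=0 -> slot 0
Insert 63: h=11 -> slot 11

Table: [39, 14, 93, None, None, 44, None, 98, None, None, None, 63, None]


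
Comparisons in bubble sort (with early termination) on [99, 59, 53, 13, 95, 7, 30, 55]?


Algorithm: bubble sort (with early termination)
Input: [99, 59, 53, 13, 95, 7, 30, 55]
Sorted: [7, 13, 30, 53, 55, 59, 95, 99]

27


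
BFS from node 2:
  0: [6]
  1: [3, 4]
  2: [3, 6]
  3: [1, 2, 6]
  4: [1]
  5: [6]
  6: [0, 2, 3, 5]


Visit 2, enqueue [3, 6]
Visit 3, enqueue [1]
Visit 6, enqueue [0, 5]
Visit 1, enqueue [4]
Visit 0, enqueue []
Visit 5, enqueue []
Visit 4, enqueue []

BFS order: [2, 3, 6, 1, 0, 5, 4]


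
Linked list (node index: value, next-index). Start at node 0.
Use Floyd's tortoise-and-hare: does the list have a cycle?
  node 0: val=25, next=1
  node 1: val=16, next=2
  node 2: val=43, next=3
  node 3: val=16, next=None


Floyd's tortoise (slow, +1) and hare (fast, +2):
  init: slow=0, fast=0
  step 1: slow=1, fast=2
  step 2: fast 2->3->None, no cycle

Cycle: no


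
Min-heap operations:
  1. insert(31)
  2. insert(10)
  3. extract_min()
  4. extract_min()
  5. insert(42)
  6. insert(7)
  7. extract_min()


insert(31) -> [31]
insert(10) -> [10, 31]
extract_min()->10, [31]
extract_min()->31, []
insert(42) -> [42]
insert(7) -> [7, 42]
extract_min()->7, [42]

Final heap: [42]


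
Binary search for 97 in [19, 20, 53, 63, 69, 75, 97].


Step 1: lo=0, hi=6, mid=3, val=63
Step 2: lo=4, hi=6, mid=5, val=75
Step 3: lo=6, hi=6, mid=6, val=97

Found at index 6


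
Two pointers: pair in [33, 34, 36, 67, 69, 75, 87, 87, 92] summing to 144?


lo=0(33)+hi=8(92)=125
lo=1(34)+hi=8(92)=126
lo=2(36)+hi=8(92)=128
lo=3(67)+hi=8(92)=159
lo=3(67)+hi=7(87)=154
lo=3(67)+hi=6(87)=154
lo=3(67)+hi=5(75)=142
lo=4(69)+hi=5(75)=144

Yes: 69+75=144


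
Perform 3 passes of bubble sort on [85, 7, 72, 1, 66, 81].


Initial: [85, 7, 72, 1, 66, 81]
Pass 1: [7, 72, 1, 66, 81, 85] (5 swaps)
Pass 2: [7, 1, 66, 72, 81, 85] (2 swaps)
Pass 3: [1, 7, 66, 72, 81, 85] (1 swaps)

After 3 passes: [1, 7, 66, 72, 81, 85]


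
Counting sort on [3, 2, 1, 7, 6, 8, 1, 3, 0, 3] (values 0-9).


Input: [3, 2, 1, 7, 6, 8, 1, 3, 0, 3]
Counts: [1, 2, 1, 3, 0, 0, 1, 1, 1, 0]

Sorted: [0, 1, 1, 2, 3, 3, 3, 6, 7, 8]


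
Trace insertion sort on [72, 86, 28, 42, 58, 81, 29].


Initial: [72, 86, 28, 42, 58, 81, 29]
Insert 86: [72, 86, 28, 42, 58, 81, 29]
Insert 28: [28, 72, 86, 42, 58, 81, 29]
Insert 42: [28, 42, 72, 86, 58, 81, 29]
Insert 58: [28, 42, 58, 72, 86, 81, 29]
Insert 81: [28, 42, 58, 72, 81, 86, 29]
Insert 29: [28, 29, 42, 58, 72, 81, 86]

Sorted: [28, 29, 42, 58, 72, 81, 86]


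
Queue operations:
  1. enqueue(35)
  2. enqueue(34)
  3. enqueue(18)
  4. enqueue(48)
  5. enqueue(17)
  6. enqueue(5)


enqueue(35) -> [35]
enqueue(34) -> [35, 34]
enqueue(18) -> [35, 34, 18]
enqueue(48) -> [35, 34, 18, 48]
enqueue(17) -> [35, 34, 18, 48, 17]
enqueue(5) -> [35, 34, 18, 48, 17, 5]

Final queue: [35, 34, 18, 48, 17, 5]


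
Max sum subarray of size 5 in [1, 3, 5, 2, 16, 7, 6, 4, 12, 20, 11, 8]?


[0:5]: 27
[1:6]: 33
[2:7]: 36
[3:8]: 35
[4:9]: 45
[5:10]: 49
[6:11]: 53
[7:12]: 55

Max: 55 at [7:12]


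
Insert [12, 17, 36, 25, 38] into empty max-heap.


Insert 12: [12]
Insert 17: [17, 12]
Insert 36: [36, 12, 17]
Insert 25: [36, 25, 17, 12]
Insert 38: [38, 36, 17, 12, 25]

Final heap: [38, 36, 17, 12, 25]


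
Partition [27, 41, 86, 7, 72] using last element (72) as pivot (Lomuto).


Pivot: 72
  27 <= 72: advance i (no swap)
  41 <= 72: advance i (no swap)
  7 <= 72: swap -> [27, 41, 7, 86, 72]
Place pivot at 3: [27, 41, 7, 72, 86]

Partitioned: [27, 41, 7, 72, 86]


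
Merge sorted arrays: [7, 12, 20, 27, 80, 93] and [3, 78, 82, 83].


Take 3 from B
Take 7 from A
Take 12 from A
Take 20 from A
Take 27 from A
Take 78 from B
Take 80 from A
Take 82 from B
Take 83 from B

Merged: [3, 7, 12, 20, 27, 78, 80, 82, 83, 93]


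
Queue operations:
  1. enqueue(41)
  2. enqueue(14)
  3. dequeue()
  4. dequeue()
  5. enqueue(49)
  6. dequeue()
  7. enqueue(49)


enqueue(41) -> [41]
enqueue(14) -> [41, 14]
dequeue()->41, [14]
dequeue()->14, []
enqueue(49) -> [49]
dequeue()->49, []
enqueue(49) -> [49]

Final queue: [49]


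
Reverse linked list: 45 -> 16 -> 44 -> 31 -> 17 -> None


Step 1: curr=45, set curr.next=prev(None) | reversed so far: 45
Step 2: curr=16, set curr.next=prev(45) | reversed so far: 16 -> 45
Step 3: curr=44, set curr.next=prev(16) | reversed so far: 44 -> 16 -> 45
Step 4: curr=31, set curr.next=prev(44) | reversed so far: 31 -> 44 -> 16 -> 45
Step 5: curr=17, set curr.next=prev(31) | reversed so far: 17 -> 31 -> 44 -> 16 -> 45

17 -> 31 -> 44 -> 16 -> 45 -> None


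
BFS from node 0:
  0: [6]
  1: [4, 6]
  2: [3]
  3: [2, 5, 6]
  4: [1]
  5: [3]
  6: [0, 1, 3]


Visit 0, enqueue [6]
Visit 6, enqueue [1, 3]
Visit 1, enqueue [4]
Visit 3, enqueue [2, 5]
Visit 4, enqueue []
Visit 2, enqueue []
Visit 5, enqueue []

BFS order: [0, 6, 1, 3, 4, 2, 5]


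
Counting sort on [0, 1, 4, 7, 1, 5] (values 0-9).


Input: [0, 1, 4, 7, 1, 5]
Counts: [1, 2, 0, 0, 1, 1, 0, 1, 0, 0]

Sorted: [0, 1, 1, 4, 5, 7]


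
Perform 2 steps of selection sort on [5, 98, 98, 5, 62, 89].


Initial: [5, 98, 98, 5, 62, 89]
Step 1: min=5 at 0
  Swap: [5, 98, 98, 5, 62, 89]
Step 2: min=5 at 3
  Swap: [5, 5, 98, 98, 62, 89]

After 2 steps: [5, 5, 98, 98, 62, 89]


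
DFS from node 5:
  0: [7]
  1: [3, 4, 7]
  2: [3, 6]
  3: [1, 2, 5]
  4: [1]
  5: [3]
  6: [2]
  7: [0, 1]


Visit 5, push [3]
Visit 3, push [2, 1]
Visit 1, push [7, 4]
Visit 4, push []
Visit 7, push [0]
Visit 0, push []
Visit 2, push [6]
Visit 6, push []

DFS order: [5, 3, 1, 4, 7, 0, 2, 6]


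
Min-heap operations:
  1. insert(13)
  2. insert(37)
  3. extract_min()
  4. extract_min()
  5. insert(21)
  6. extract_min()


insert(13) -> [13]
insert(37) -> [13, 37]
extract_min()->13, [37]
extract_min()->37, []
insert(21) -> [21]
extract_min()->21, []

Final heap: []


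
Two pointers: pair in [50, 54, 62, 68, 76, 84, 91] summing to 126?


lo=0(50)+hi=6(91)=141
lo=0(50)+hi=5(84)=134
lo=0(50)+hi=4(76)=126

Yes: 50+76=126


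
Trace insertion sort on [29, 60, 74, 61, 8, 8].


Initial: [29, 60, 74, 61, 8, 8]
Insert 60: [29, 60, 74, 61, 8, 8]
Insert 74: [29, 60, 74, 61, 8, 8]
Insert 61: [29, 60, 61, 74, 8, 8]
Insert 8: [8, 29, 60, 61, 74, 8]
Insert 8: [8, 8, 29, 60, 61, 74]

Sorted: [8, 8, 29, 60, 61, 74]


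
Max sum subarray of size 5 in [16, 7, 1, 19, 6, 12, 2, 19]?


[0:5]: 49
[1:6]: 45
[2:7]: 40
[3:8]: 58

Max: 58 at [3:8]


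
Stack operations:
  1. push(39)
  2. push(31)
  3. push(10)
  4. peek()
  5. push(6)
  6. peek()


push(39) -> [39]
push(31) -> [39, 31]
push(10) -> [39, 31, 10]
peek()->10
push(6) -> [39, 31, 10, 6]
peek()->6

Final stack: [39, 31, 10, 6]


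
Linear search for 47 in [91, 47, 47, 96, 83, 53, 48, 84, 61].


i=0: 91!=47
i=1: 47==47 found!

Found at 1, 2 comps


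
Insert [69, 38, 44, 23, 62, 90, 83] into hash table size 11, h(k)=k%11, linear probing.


Insert 69: h=3 -> slot 3
Insert 38: h=5 -> slot 5
Insert 44: h=0 -> slot 0
Insert 23: h=1 -> slot 1
Insert 62: h=7 -> slot 7
Insert 90: h=2 -> slot 2
Insert 83: h=6 -> slot 6

Table: [44, 23, 90, 69, None, 38, 83, 62, None, None, None]


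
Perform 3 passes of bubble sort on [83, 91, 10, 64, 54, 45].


Initial: [83, 91, 10, 64, 54, 45]
Pass 1: [83, 10, 64, 54, 45, 91] (4 swaps)
Pass 2: [10, 64, 54, 45, 83, 91] (4 swaps)
Pass 3: [10, 54, 45, 64, 83, 91] (2 swaps)

After 3 passes: [10, 54, 45, 64, 83, 91]


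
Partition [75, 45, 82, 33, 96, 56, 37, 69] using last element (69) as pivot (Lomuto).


Pivot: 69
  45 <= 69: swap -> [45, 75, 82, 33, 96, 56, 37, 69]
  33 <= 69: swap -> [45, 33, 82, 75, 96, 56, 37, 69]
  56 <= 69: swap -> [45, 33, 56, 75, 96, 82, 37, 69]
  37 <= 69: swap -> [45, 33, 56, 37, 96, 82, 75, 69]
Place pivot at 4: [45, 33, 56, 37, 69, 82, 75, 96]

Partitioned: [45, 33, 56, 37, 69, 82, 75, 96]


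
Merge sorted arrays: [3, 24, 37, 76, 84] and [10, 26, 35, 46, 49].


Take 3 from A
Take 10 from B
Take 24 from A
Take 26 from B
Take 35 from B
Take 37 from A
Take 46 from B
Take 49 from B

Merged: [3, 10, 24, 26, 35, 37, 46, 49, 76, 84]


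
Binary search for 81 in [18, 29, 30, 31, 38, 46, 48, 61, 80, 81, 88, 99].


Step 1: lo=0, hi=11, mid=5, val=46
Step 2: lo=6, hi=11, mid=8, val=80
Step 3: lo=9, hi=11, mid=10, val=88
Step 4: lo=9, hi=9, mid=9, val=81

Found at index 9


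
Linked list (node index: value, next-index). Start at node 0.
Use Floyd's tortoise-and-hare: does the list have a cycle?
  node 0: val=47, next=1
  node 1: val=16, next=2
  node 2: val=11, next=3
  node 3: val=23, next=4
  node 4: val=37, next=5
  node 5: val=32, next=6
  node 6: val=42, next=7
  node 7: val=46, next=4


Floyd's tortoise (slow, +1) and hare (fast, +2):
  init: slow=0, fast=0
  step 1: slow=1, fast=2
  step 2: slow=2, fast=4
  step 3: slow=3, fast=6
  step 4: slow=4, fast=4
  slow == fast at node 4: cycle detected

Cycle: yes


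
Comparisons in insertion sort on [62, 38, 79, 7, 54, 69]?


Algorithm: insertion sort
Input: [62, 38, 79, 7, 54, 69]
Sorted: [7, 38, 54, 62, 69, 79]

10


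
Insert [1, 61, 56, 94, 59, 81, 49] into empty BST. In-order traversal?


Insert 1: root
Insert 61: R from 1
Insert 56: R from 1 -> L from 61
Insert 94: R from 1 -> R from 61
Insert 59: R from 1 -> L from 61 -> R from 56
Insert 81: R from 1 -> R from 61 -> L from 94
Insert 49: R from 1 -> L from 61 -> L from 56

In-order: [1, 49, 56, 59, 61, 81, 94]


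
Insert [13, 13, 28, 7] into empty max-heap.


Insert 13: [13]
Insert 13: [13, 13]
Insert 28: [28, 13, 13]
Insert 7: [28, 13, 13, 7]

Final heap: [28, 13, 13, 7]


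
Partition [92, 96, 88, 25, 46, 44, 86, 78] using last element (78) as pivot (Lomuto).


Pivot: 78
  25 <= 78: swap -> [25, 96, 88, 92, 46, 44, 86, 78]
  46 <= 78: swap -> [25, 46, 88, 92, 96, 44, 86, 78]
  44 <= 78: swap -> [25, 46, 44, 92, 96, 88, 86, 78]
Place pivot at 3: [25, 46, 44, 78, 96, 88, 86, 92]

Partitioned: [25, 46, 44, 78, 96, 88, 86, 92]


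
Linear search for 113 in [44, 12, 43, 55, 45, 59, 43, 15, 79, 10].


i=0: 44!=113
i=1: 12!=113
i=2: 43!=113
i=3: 55!=113
i=4: 45!=113
i=5: 59!=113
i=6: 43!=113
i=7: 15!=113
i=8: 79!=113
i=9: 10!=113

Not found, 10 comps


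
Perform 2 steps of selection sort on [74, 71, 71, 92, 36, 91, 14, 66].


Initial: [74, 71, 71, 92, 36, 91, 14, 66]
Step 1: min=14 at 6
  Swap: [14, 71, 71, 92, 36, 91, 74, 66]
Step 2: min=36 at 4
  Swap: [14, 36, 71, 92, 71, 91, 74, 66]

After 2 steps: [14, 36, 71, 92, 71, 91, 74, 66]


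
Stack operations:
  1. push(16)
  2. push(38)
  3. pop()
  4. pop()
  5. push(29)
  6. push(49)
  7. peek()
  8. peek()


push(16) -> [16]
push(38) -> [16, 38]
pop()->38, [16]
pop()->16, []
push(29) -> [29]
push(49) -> [29, 49]
peek()->49
peek()->49

Final stack: [29, 49]


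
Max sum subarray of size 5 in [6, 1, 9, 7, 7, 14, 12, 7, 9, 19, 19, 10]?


[0:5]: 30
[1:6]: 38
[2:7]: 49
[3:8]: 47
[4:9]: 49
[5:10]: 61
[6:11]: 66
[7:12]: 64

Max: 66 at [6:11]


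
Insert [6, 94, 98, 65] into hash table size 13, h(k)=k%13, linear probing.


Insert 6: h=6 -> slot 6
Insert 94: h=3 -> slot 3
Insert 98: h=7 -> slot 7
Insert 65: h=0 -> slot 0

Table: [65, None, None, 94, None, None, 6, 98, None, None, None, None, None]


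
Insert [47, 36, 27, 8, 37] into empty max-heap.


Insert 47: [47]
Insert 36: [47, 36]
Insert 27: [47, 36, 27]
Insert 8: [47, 36, 27, 8]
Insert 37: [47, 37, 27, 8, 36]

Final heap: [47, 37, 27, 8, 36]


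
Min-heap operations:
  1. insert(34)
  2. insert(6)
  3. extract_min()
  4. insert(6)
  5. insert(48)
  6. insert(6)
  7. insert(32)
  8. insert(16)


insert(34) -> [34]
insert(6) -> [6, 34]
extract_min()->6, [34]
insert(6) -> [6, 34]
insert(48) -> [6, 34, 48]
insert(6) -> [6, 6, 48, 34]
insert(32) -> [6, 6, 48, 34, 32]
insert(16) -> [6, 6, 16, 34, 32, 48]

Final heap: [6, 6, 16, 34, 32, 48]


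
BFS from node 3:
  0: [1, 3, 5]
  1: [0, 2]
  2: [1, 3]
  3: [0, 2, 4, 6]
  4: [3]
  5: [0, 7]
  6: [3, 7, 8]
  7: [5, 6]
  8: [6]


Visit 3, enqueue [0, 2, 4, 6]
Visit 0, enqueue [1, 5]
Visit 2, enqueue []
Visit 4, enqueue []
Visit 6, enqueue [7, 8]
Visit 1, enqueue []
Visit 5, enqueue []
Visit 7, enqueue []
Visit 8, enqueue []

BFS order: [3, 0, 2, 4, 6, 1, 5, 7, 8]


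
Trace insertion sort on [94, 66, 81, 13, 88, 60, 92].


Initial: [94, 66, 81, 13, 88, 60, 92]
Insert 66: [66, 94, 81, 13, 88, 60, 92]
Insert 81: [66, 81, 94, 13, 88, 60, 92]
Insert 13: [13, 66, 81, 94, 88, 60, 92]
Insert 88: [13, 66, 81, 88, 94, 60, 92]
Insert 60: [13, 60, 66, 81, 88, 94, 92]
Insert 92: [13, 60, 66, 81, 88, 92, 94]

Sorted: [13, 60, 66, 81, 88, 92, 94]


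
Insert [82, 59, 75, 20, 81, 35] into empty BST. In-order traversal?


Insert 82: root
Insert 59: L from 82
Insert 75: L from 82 -> R from 59
Insert 20: L from 82 -> L from 59
Insert 81: L from 82 -> R from 59 -> R from 75
Insert 35: L from 82 -> L from 59 -> R from 20

In-order: [20, 35, 59, 75, 81, 82]


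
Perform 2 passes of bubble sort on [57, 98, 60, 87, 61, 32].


Initial: [57, 98, 60, 87, 61, 32]
Pass 1: [57, 60, 87, 61, 32, 98] (4 swaps)
Pass 2: [57, 60, 61, 32, 87, 98] (2 swaps)

After 2 passes: [57, 60, 61, 32, 87, 98]


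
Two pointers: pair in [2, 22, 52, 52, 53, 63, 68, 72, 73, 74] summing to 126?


lo=0(2)+hi=9(74)=76
lo=1(22)+hi=9(74)=96
lo=2(52)+hi=9(74)=126

Yes: 52+74=126


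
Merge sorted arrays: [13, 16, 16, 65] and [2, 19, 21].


Take 2 from B
Take 13 from A
Take 16 from A
Take 16 from A
Take 19 from B
Take 21 from B

Merged: [2, 13, 16, 16, 19, 21, 65]


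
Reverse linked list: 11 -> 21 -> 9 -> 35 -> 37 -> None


Step 1: curr=11, set curr.next=prev(None) | reversed so far: 11
Step 2: curr=21, set curr.next=prev(11) | reversed so far: 21 -> 11
Step 3: curr=9, set curr.next=prev(21) | reversed so far: 9 -> 21 -> 11
Step 4: curr=35, set curr.next=prev(9) | reversed so far: 35 -> 9 -> 21 -> 11
Step 5: curr=37, set curr.next=prev(35) | reversed so far: 37 -> 35 -> 9 -> 21 -> 11

37 -> 35 -> 9 -> 21 -> 11 -> None


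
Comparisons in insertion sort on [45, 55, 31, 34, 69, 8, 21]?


Algorithm: insertion sort
Input: [45, 55, 31, 34, 69, 8, 21]
Sorted: [8, 21, 31, 34, 45, 55, 69]

18


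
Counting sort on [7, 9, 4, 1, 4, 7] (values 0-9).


Input: [7, 9, 4, 1, 4, 7]
Counts: [0, 1, 0, 0, 2, 0, 0, 2, 0, 1]

Sorted: [1, 4, 4, 7, 7, 9]


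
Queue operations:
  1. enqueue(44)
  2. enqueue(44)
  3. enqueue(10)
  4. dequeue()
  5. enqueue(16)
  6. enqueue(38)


enqueue(44) -> [44]
enqueue(44) -> [44, 44]
enqueue(10) -> [44, 44, 10]
dequeue()->44, [44, 10]
enqueue(16) -> [44, 10, 16]
enqueue(38) -> [44, 10, 16, 38]

Final queue: [44, 10, 16, 38]


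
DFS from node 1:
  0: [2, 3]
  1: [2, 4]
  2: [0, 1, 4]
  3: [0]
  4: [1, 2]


Visit 1, push [4, 2]
Visit 2, push [4, 0]
Visit 0, push [3]
Visit 3, push []
Visit 4, push []

DFS order: [1, 2, 0, 3, 4]


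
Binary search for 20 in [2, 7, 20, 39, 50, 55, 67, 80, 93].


Step 1: lo=0, hi=8, mid=4, val=50
Step 2: lo=0, hi=3, mid=1, val=7
Step 3: lo=2, hi=3, mid=2, val=20

Found at index 2


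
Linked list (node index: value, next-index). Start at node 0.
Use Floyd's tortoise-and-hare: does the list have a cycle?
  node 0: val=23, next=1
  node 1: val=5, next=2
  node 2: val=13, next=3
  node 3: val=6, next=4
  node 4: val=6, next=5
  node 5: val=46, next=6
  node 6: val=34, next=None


Floyd's tortoise (slow, +1) and hare (fast, +2):
  init: slow=0, fast=0
  step 1: slow=1, fast=2
  step 2: slow=2, fast=4
  step 3: slow=3, fast=6
  step 4: fast -> None, no cycle

Cycle: no


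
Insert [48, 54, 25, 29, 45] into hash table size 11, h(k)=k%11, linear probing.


Insert 48: h=4 -> slot 4
Insert 54: h=10 -> slot 10
Insert 25: h=3 -> slot 3
Insert 29: h=7 -> slot 7
Insert 45: h=1 -> slot 1

Table: [None, 45, None, 25, 48, None, None, 29, None, None, 54]


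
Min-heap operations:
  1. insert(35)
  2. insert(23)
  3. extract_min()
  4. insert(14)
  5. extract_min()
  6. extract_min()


insert(35) -> [35]
insert(23) -> [23, 35]
extract_min()->23, [35]
insert(14) -> [14, 35]
extract_min()->14, [35]
extract_min()->35, []

Final heap: []


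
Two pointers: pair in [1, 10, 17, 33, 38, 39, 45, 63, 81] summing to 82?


lo=0(1)+hi=8(81)=82

Yes: 1+81=82


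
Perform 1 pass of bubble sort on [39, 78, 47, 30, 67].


Initial: [39, 78, 47, 30, 67]
Pass 1: [39, 47, 30, 67, 78] (3 swaps)

After 1 pass: [39, 47, 30, 67, 78]


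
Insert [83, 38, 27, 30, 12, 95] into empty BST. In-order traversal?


Insert 83: root
Insert 38: L from 83
Insert 27: L from 83 -> L from 38
Insert 30: L from 83 -> L from 38 -> R from 27
Insert 12: L from 83 -> L from 38 -> L from 27
Insert 95: R from 83

In-order: [12, 27, 30, 38, 83, 95]


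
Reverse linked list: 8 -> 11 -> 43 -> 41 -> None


Step 1: curr=8, set curr.next=prev(None) | reversed so far: 8
Step 2: curr=11, set curr.next=prev(8) | reversed so far: 11 -> 8
Step 3: curr=43, set curr.next=prev(11) | reversed so far: 43 -> 11 -> 8
Step 4: curr=41, set curr.next=prev(43) | reversed so far: 41 -> 43 -> 11 -> 8

41 -> 43 -> 11 -> 8 -> None


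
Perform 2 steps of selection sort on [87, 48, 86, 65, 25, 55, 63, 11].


Initial: [87, 48, 86, 65, 25, 55, 63, 11]
Step 1: min=11 at 7
  Swap: [11, 48, 86, 65, 25, 55, 63, 87]
Step 2: min=25 at 4
  Swap: [11, 25, 86, 65, 48, 55, 63, 87]

After 2 steps: [11, 25, 86, 65, 48, 55, 63, 87]


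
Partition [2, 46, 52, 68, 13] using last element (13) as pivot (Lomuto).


Pivot: 13
  2 <= 13: advance i (no swap)
Place pivot at 1: [2, 13, 52, 68, 46]

Partitioned: [2, 13, 52, 68, 46]


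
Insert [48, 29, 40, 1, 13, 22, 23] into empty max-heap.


Insert 48: [48]
Insert 29: [48, 29]
Insert 40: [48, 29, 40]
Insert 1: [48, 29, 40, 1]
Insert 13: [48, 29, 40, 1, 13]
Insert 22: [48, 29, 40, 1, 13, 22]
Insert 23: [48, 29, 40, 1, 13, 22, 23]

Final heap: [48, 29, 40, 1, 13, 22, 23]


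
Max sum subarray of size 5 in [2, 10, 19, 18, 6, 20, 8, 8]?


[0:5]: 55
[1:6]: 73
[2:7]: 71
[3:8]: 60

Max: 73 at [1:6]


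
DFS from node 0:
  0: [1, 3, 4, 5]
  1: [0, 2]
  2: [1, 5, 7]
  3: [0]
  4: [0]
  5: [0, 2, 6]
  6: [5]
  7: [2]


Visit 0, push [5, 4, 3, 1]
Visit 1, push [2]
Visit 2, push [7, 5]
Visit 5, push [6]
Visit 6, push []
Visit 7, push []
Visit 3, push []
Visit 4, push []

DFS order: [0, 1, 2, 5, 6, 7, 3, 4]


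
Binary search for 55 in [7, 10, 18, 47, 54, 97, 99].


Step 1: lo=0, hi=6, mid=3, val=47
Step 2: lo=4, hi=6, mid=5, val=97
Step 3: lo=4, hi=4, mid=4, val=54

Not found


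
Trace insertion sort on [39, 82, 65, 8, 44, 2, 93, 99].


Initial: [39, 82, 65, 8, 44, 2, 93, 99]
Insert 82: [39, 82, 65, 8, 44, 2, 93, 99]
Insert 65: [39, 65, 82, 8, 44, 2, 93, 99]
Insert 8: [8, 39, 65, 82, 44, 2, 93, 99]
Insert 44: [8, 39, 44, 65, 82, 2, 93, 99]
Insert 2: [2, 8, 39, 44, 65, 82, 93, 99]
Insert 93: [2, 8, 39, 44, 65, 82, 93, 99]
Insert 99: [2, 8, 39, 44, 65, 82, 93, 99]

Sorted: [2, 8, 39, 44, 65, 82, 93, 99]


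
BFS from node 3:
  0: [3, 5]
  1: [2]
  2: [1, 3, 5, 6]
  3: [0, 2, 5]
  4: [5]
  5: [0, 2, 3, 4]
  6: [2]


Visit 3, enqueue [0, 2, 5]
Visit 0, enqueue []
Visit 2, enqueue [1, 6]
Visit 5, enqueue [4]
Visit 1, enqueue []
Visit 6, enqueue []
Visit 4, enqueue []

BFS order: [3, 0, 2, 5, 1, 6, 4]


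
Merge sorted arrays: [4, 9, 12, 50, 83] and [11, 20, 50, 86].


Take 4 from A
Take 9 from A
Take 11 from B
Take 12 from A
Take 20 from B
Take 50 from A
Take 50 from B
Take 83 from A

Merged: [4, 9, 11, 12, 20, 50, 50, 83, 86]


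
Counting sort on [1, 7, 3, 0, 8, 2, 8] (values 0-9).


Input: [1, 7, 3, 0, 8, 2, 8]
Counts: [1, 1, 1, 1, 0, 0, 0, 1, 2, 0]

Sorted: [0, 1, 2, 3, 7, 8, 8]


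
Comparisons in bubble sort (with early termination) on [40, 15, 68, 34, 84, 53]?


Algorithm: bubble sort (with early termination)
Input: [40, 15, 68, 34, 84, 53]
Sorted: [15, 34, 40, 53, 68, 84]

12


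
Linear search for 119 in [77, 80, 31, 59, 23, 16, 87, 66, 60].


i=0: 77!=119
i=1: 80!=119
i=2: 31!=119
i=3: 59!=119
i=4: 23!=119
i=5: 16!=119
i=6: 87!=119
i=7: 66!=119
i=8: 60!=119

Not found, 9 comps


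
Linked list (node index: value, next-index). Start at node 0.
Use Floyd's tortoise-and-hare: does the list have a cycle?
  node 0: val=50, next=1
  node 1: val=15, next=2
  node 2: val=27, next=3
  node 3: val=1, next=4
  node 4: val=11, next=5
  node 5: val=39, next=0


Floyd's tortoise (slow, +1) and hare (fast, +2):
  init: slow=0, fast=0
  step 1: slow=1, fast=2
  step 2: slow=2, fast=4
  step 3: slow=3, fast=0
  step 4: slow=4, fast=2
  step 5: slow=5, fast=4
  step 6: slow=0, fast=0
  slow == fast at node 0: cycle detected

Cycle: yes


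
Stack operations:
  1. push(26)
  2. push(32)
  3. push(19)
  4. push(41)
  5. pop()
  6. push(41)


push(26) -> [26]
push(32) -> [26, 32]
push(19) -> [26, 32, 19]
push(41) -> [26, 32, 19, 41]
pop()->41, [26, 32, 19]
push(41) -> [26, 32, 19, 41]

Final stack: [26, 32, 19, 41]


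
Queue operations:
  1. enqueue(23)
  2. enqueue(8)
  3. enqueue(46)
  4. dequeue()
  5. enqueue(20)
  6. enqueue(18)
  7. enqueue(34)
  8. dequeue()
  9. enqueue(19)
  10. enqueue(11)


enqueue(23) -> [23]
enqueue(8) -> [23, 8]
enqueue(46) -> [23, 8, 46]
dequeue()->23, [8, 46]
enqueue(20) -> [8, 46, 20]
enqueue(18) -> [8, 46, 20, 18]
enqueue(34) -> [8, 46, 20, 18, 34]
dequeue()->8, [46, 20, 18, 34]
enqueue(19) -> [46, 20, 18, 34, 19]
enqueue(11) -> [46, 20, 18, 34, 19, 11]

Final queue: [46, 20, 18, 34, 19, 11]


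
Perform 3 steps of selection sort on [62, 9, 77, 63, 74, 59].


Initial: [62, 9, 77, 63, 74, 59]
Step 1: min=9 at 1
  Swap: [9, 62, 77, 63, 74, 59]
Step 2: min=59 at 5
  Swap: [9, 59, 77, 63, 74, 62]
Step 3: min=62 at 5
  Swap: [9, 59, 62, 63, 74, 77]

After 3 steps: [9, 59, 62, 63, 74, 77]


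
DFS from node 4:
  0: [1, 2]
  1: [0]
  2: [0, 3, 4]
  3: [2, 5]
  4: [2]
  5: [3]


Visit 4, push [2]
Visit 2, push [3, 0]
Visit 0, push [1]
Visit 1, push []
Visit 3, push [5]
Visit 5, push []

DFS order: [4, 2, 0, 1, 3, 5]


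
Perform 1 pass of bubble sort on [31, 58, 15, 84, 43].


Initial: [31, 58, 15, 84, 43]
Pass 1: [31, 15, 58, 43, 84] (2 swaps)

After 1 pass: [31, 15, 58, 43, 84]


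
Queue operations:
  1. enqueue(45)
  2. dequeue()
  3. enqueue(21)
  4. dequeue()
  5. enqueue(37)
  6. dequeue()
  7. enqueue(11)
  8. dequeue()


enqueue(45) -> [45]
dequeue()->45, []
enqueue(21) -> [21]
dequeue()->21, []
enqueue(37) -> [37]
dequeue()->37, []
enqueue(11) -> [11]
dequeue()->11, []

Final queue: []
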